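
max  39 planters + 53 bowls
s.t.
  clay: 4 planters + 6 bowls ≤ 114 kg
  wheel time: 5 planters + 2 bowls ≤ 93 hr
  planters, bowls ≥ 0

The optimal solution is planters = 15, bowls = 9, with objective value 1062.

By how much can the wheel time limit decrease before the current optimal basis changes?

Binding constraints: clay, wheel time. The basis is B = [[4,6],[5,2]] with det -22.
Per unit decrease in wheel time, x* moves by d = (-0.2727, 0.1818).
The basis stays optimal until planters reaches 0; allowable decrease = 55 hr.

55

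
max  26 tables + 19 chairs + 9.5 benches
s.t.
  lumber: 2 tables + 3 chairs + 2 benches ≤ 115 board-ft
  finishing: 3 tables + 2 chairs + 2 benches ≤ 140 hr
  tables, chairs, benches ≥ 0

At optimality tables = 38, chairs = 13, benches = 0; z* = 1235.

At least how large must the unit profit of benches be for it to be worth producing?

18

At the optimum: lumber uses 115 of 115 (binding); finishing uses 140 of 140 (binding).
Dual feasibility on the basic columns requires 2·y_lumber + 3·y_finishing = 26, 3·y_lumber + 2·y_finishing = 19.
→ y_lumber = 1 and y_finishing = 8.
benches enters the basis when its profit ≥ yᵀa₃ = 1·2 + 8·2 = 18.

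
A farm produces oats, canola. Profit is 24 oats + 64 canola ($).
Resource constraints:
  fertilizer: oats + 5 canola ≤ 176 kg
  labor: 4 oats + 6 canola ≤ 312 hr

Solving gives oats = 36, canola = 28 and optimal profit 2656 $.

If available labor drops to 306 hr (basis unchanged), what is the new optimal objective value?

2632

Check each constraint at x*: fertilizer 176/176 (tight); labor 312/312 (tight).
Dual feasibility on the basic columns requires 1·y_fertilizer + 4·y_labor = 24, 5·y_fertilizer + 6·y_labor = 64.
This yields shadow prices y_fertilizer = 8, y_labor = 4.
Δz = y_labor·Δb = 4 × (-6) = -24, so new z* = 2656 − 24 = 2632.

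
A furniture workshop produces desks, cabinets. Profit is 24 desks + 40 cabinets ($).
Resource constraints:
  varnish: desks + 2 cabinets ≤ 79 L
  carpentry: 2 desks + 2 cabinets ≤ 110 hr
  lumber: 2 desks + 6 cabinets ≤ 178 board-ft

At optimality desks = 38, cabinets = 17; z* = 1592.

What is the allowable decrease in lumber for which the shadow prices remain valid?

68

Binding constraints: carpentry, lumber. The basis is B = [[2,2],[2,6]] with det 8.
Per unit decrease in lumber, x* moves by d = (0.25, -0.25).
The basis stays optimal until cabinets reaches 0; allowable decrease = 68 board-ft.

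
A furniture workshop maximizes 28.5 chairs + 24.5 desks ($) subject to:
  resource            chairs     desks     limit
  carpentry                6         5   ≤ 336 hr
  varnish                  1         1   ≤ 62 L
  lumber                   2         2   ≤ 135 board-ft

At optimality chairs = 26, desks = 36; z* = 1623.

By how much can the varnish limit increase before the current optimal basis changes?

5.2

Binding constraints: carpentry, varnish. The basis is B = [[6,5],[1,1]] with det 1.
Per unit increase in varnish, x* moves by d = (-5, 6).
The basis stays optimal until chairs reaches 0; allowable increase = 5.2 L.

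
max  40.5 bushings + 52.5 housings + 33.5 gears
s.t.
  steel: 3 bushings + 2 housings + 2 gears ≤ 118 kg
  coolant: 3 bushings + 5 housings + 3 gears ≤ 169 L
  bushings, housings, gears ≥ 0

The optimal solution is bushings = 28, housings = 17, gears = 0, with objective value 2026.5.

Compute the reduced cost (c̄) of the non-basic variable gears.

-2

At the optimum: steel uses 118 of 118 (binding); coolant uses 169 of 169 (binding).
From A_Bᵀ y = c: 3·y_steel + 3·y_coolant = 40.5; 2·y_steel + 5·y_coolant = 52.5.
Solving: y_steel = 5, y_coolant = 8.5.
Reduced cost of gears: c₃ − yᵀa₃ = 33.5 − (5·2 + 8.5·3) = 33.5 − 35.5 = -2.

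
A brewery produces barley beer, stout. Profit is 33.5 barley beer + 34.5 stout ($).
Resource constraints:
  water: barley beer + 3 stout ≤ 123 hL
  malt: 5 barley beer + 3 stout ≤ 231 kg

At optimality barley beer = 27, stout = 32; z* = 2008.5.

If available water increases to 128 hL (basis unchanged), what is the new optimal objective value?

Check each constraint at x*: water 123/123 (tight); malt 231/231 (tight).
The binding rows give the dual system: 1·y_water + 5·y_malt = 33.5 and 3·y_water + 3·y_malt = 34.5.
This yields shadow prices y_water = 6, y_malt = 5.5.
Δz = y_water·Δb = 6 × (5) = 30, so new z* = 2008.5 + 30 = 2038.5.

2038.5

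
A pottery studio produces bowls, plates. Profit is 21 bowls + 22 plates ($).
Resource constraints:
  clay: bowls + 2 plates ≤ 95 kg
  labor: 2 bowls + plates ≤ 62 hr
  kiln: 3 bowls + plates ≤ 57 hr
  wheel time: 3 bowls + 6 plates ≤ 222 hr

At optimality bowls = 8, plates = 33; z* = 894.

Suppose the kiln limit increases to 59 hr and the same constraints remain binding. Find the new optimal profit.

Binding: kiln and wheel time. Non-binding: clay (21 unused), labor (13 unused).
By complementary slackness, y = 0 for the non-binding constraints.
From A_Bᵀ y = c: 3·y_kiln + 3·y_wheel time = 21; 1·y_kiln + 6·y_wheel time = 22.
This yields shadow prices y_kiln = 4, y_wheel time = 3.
Δz = y_kiln·Δb = 4 × (2) = 8, so new z* = 894 + 8 = 902.

902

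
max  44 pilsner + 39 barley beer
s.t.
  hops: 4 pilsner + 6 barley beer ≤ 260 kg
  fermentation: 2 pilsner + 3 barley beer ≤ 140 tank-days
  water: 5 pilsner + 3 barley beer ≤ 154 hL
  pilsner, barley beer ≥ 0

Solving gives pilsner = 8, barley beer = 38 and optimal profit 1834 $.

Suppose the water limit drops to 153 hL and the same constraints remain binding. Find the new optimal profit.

Binding: hops and water. Non-binding: fermentation (10 unused).
By complementary slackness, y = 0 for the non-binding constraint.
Dual feasibility on the basic columns requires 4·y_hops + 5·y_water = 44, 6·y_hops + 3·y_water = 39.
→ y_hops = 3.5 and y_water = 6.
Δz = y_water·Δb = 6 × (-1) = -6, so new z* = 1834 − 6 = 1828.

1828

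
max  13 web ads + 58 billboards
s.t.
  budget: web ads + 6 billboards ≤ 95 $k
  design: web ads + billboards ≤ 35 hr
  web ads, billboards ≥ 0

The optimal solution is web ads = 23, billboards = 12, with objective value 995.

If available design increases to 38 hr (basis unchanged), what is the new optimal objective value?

Check each constraint at x*: budget 95/95 (tight); design 35/35 (tight).
The binding rows give the dual system: 1·y_budget + 1·y_design = 13 and 6·y_budget + 1·y_design = 58.
Solving: y_budget = 9, y_design = 4.
Δz = y_design·Δb = 4 × (3) = 12, so new z* = 995 + 12 = 1007.

1007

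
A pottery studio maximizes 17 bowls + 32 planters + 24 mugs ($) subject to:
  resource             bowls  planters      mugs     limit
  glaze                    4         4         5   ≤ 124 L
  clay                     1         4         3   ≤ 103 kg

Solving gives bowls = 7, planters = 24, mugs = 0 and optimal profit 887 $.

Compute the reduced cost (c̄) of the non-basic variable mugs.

-6

Check each constraint at x*: glaze 124/124 (tight); clay 103/103 (tight).
Dual feasibility on the basic columns requires 4·y_glaze + 1·y_clay = 17, 4·y_glaze + 4·y_clay = 32.
→ y_glaze = 3 and y_clay = 5.
Reduced cost of mugs: c₃ − yᵀa₃ = 24 − (3·5 + 5·3) = 24 − 30 = -6.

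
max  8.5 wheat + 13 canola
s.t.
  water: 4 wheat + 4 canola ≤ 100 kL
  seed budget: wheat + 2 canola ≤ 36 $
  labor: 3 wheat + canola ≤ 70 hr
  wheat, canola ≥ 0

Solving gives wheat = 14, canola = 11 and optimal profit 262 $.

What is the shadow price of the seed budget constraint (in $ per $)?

Binding: water and seed budget. Non-binding: labor (17 unused).
By complementary slackness, y = 0 for the non-binding constraint.
Dual feasibility on the basic columns requires 4·y_water + 1·y_seed budget = 8.5, 4·y_water + 2·y_seed budget = 13.
Solving: y_water = 1, y_seed budget = 4.5.
Shadow price of seed budget = 4.5.

4.5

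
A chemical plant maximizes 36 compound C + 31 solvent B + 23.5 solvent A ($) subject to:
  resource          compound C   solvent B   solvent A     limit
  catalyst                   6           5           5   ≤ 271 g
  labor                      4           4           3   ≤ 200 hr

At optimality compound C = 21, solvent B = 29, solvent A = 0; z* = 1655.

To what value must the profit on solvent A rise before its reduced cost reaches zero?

29.5

Check each constraint at x*: catalyst 271/271 (tight); labor 200/200 (tight).
Dual feasibility on the basic columns requires 6·y_catalyst + 4·y_labor = 36, 5·y_catalyst + 4·y_labor = 31.
→ y_catalyst = 5 and y_labor = 1.5.
solvent A enters the basis when its profit ≥ yᵀa₃ = 5·5 + 1.5·3 = 29.5.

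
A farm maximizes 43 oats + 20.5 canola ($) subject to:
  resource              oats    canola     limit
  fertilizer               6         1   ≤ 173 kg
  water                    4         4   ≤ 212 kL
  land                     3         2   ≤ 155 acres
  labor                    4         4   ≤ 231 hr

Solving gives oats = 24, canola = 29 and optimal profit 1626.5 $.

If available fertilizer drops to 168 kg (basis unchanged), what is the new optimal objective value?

1604

At the optimum: fertilizer uses 173 of 173 (binding); water uses 212 of 212 (binding); land uses 130 of 155 (slack = 25); labor uses 212 of 231 (slack = 19).
Slack constraints have shadow price 0 (complementary slackness).
From A_Bᵀ y = c: 6·y_fertilizer + 4·y_water = 43; 1·y_fertilizer + 4·y_water = 20.5.
Solving: y_fertilizer = 4.5, y_water = 4.
Δz = y_fertilizer·Δb = 4.5 × (-5) = -22.5, so new z* = 1626.5 − 22.5 = 1604.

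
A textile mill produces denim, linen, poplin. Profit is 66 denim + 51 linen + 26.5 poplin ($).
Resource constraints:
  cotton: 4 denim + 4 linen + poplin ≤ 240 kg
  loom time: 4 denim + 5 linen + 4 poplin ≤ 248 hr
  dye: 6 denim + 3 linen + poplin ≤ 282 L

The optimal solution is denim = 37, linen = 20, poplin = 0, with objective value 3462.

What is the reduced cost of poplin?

-4.5

Check each constraint at x*: cotton 228/240 (slack 12); loom time 248/248 (tight); dye 282/282 (tight).
Since cotton is not tight, its dual is 0.
The binding rows give the dual system: 4·y_loom time + 6·y_dye = 66 and 5·y_loom time + 3·y_dye = 51.
→ y_loom time = 6 and y_dye = 7.
Reduced cost of poplin: c₃ − yᵀa₃ = 26.5 − (6·4 + 7·1) = 26.5 − 31 = -4.5.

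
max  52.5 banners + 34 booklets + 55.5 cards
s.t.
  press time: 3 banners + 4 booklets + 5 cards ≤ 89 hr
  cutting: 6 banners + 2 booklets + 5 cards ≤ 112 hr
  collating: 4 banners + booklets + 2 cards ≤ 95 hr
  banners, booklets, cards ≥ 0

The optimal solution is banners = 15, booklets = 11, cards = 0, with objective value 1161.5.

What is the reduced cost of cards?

-2

At the optimum: press time uses 89 of 89 (binding); cutting uses 112 of 112 (binding); collating uses 71 of 95 (slack = 24).
By complementary slackness, y = 0 for the non-binding constraint.
Dual feasibility on the basic columns requires 3·y_press time + 6·y_cutting = 52.5, 4·y_press time + 2·y_cutting = 34.
→ y_press time = 5.5 and y_cutting = 6.
Reduced cost of cards: c₃ − yᵀa₃ = 55.5 − (5.5·5 + 6·5) = 55.5 − 57.5 = -2.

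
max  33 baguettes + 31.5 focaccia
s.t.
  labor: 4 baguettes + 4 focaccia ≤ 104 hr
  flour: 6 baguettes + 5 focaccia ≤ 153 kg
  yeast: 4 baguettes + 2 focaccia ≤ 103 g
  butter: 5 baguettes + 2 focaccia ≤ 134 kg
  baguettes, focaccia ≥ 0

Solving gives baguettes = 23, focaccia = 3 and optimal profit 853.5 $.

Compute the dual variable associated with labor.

6

Check each constraint at x*: labor 104/104 (tight); flour 153/153 (tight); yeast 98/103 (slack 5); butter 121/134 (slack 13).
By complementary slackness, y = 0 for the non-binding constraints.
Dual feasibility on the basic columns requires 4·y_labor + 6·y_flour = 33, 4·y_labor + 5·y_flour = 31.5.
→ y_labor = 6 and y_flour = 1.5.
Shadow price of labor = 6.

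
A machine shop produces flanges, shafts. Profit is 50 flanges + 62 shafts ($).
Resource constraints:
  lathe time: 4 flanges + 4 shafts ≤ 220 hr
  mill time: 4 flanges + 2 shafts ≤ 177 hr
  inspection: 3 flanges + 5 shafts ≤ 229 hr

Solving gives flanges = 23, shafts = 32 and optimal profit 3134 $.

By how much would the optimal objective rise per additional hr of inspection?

Check each constraint at x*: lathe time 220/220 (tight); mill time 156/177 (slack 21); inspection 229/229 (tight).
Slack constraints have shadow price 0 (complementary slackness).
From A_Bᵀ y = c: 4·y_lathe time + 3·y_inspection = 50; 4·y_lathe time + 5·y_inspection = 62.
Solving: y_lathe time = 8, y_inspection = 6.
Shadow price of inspection = 6.

6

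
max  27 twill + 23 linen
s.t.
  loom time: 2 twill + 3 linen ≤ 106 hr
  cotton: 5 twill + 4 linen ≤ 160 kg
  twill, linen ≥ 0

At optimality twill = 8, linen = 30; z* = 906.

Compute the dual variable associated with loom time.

Check each constraint at x*: loom time 106/106 (tight); cotton 160/160 (tight).
Dual feasibility on the basic columns requires 2·y_loom time + 5·y_cotton = 27, 3·y_loom time + 4·y_cotton = 23.
This yields shadow prices y_loom time = 1, y_cotton = 5.
Shadow price of loom time = 1.

1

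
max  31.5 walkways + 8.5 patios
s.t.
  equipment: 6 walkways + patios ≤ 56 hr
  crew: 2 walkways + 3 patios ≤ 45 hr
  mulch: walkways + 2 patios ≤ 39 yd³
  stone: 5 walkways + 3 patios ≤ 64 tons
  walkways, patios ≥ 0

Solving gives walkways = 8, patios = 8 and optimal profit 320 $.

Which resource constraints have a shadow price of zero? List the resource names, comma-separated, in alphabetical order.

equipment: 56/56 (binding)
crew: 40/45 (slack 5)
mulch: 24/39 (slack 15)
stone: 64/64 (binding)
By complementary slackness, a constraint with positive slack has shadow price 0 → crew, mulch.

crew, mulch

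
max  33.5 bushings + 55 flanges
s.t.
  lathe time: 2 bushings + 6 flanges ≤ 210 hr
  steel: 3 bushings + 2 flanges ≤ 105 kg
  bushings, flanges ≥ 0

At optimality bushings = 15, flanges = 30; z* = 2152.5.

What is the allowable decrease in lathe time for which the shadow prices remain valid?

140

Binding constraints: lathe time, steel. The basis is B = [[2,6],[3,2]] with det -14.
Per unit decrease in lathe time, x* moves by d = (0.1429, -0.2143).
The basis stays optimal until flanges reaches 0; allowable decrease = 140 hr.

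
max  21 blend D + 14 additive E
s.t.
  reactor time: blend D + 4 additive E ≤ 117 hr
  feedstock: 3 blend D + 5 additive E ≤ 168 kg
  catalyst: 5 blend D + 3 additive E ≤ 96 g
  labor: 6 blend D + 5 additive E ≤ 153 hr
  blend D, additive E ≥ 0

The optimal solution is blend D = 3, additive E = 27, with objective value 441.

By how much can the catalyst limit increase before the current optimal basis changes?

31.5

Binding constraints: catalyst, labor. The basis is B = [[5,3],[6,5]] with det 7.
Per unit increase in catalyst, x* moves by d = (0.7143, -0.8571).
The basis stays optimal until additive E reaches 0; allowable increase = 31.5 g.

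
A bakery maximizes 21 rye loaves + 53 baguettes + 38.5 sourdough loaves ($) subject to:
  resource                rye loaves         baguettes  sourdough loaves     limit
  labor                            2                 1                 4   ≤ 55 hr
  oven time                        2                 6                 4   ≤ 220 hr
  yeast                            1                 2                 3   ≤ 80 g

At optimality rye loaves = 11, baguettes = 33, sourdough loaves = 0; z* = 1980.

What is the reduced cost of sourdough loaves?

-3.5

Binding: labor and oven time. Non-binding: yeast (3 unused).
By complementary slackness, y = 0 for the non-binding constraint.
The binding rows give the dual system: 2·y_labor + 2·y_oven time = 21 and 1·y_labor + 6·y_oven time = 53.
→ y_labor = 2 and y_oven time = 8.5.
Reduced cost of sourdough loaves: c₃ − yᵀa₃ = 38.5 − (2·4 + 8.5·4) = 38.5 − 42 = -3.5.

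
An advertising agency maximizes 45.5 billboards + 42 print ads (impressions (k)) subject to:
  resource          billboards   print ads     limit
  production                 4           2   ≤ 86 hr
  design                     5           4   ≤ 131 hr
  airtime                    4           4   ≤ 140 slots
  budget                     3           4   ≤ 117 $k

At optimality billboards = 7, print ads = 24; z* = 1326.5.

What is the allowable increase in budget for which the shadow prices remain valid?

14

Binding constraints: design, budget. The basis is B = [[5,4],[3,4]] with det 8.
Per unit increase in budget, x* moves by d = (-0.5, 0.625).
The basis stays optimal until billboards reaches 0; allowable increase = 14 $k.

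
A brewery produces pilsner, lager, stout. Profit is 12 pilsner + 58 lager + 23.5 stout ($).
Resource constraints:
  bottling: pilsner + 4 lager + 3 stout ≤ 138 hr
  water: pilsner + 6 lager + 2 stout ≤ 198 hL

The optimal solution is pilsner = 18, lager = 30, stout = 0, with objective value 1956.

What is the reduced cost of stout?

-7.5

Check each constraint at x*: bottling 138/138 (tight); water 198/198 (tight).
Dual feasibility on the basic columns requires 1·y_bottling + 1·y_water = 12, 4·y_bottling + 6·y_water = 58.
Solving: y_bottling = 7, y_water = 5.
Reduced cost of stout: c₃ − yᵀa₃ = 23.5 − (7·3 + 5·2) = 23.5 − 31 = -7.5.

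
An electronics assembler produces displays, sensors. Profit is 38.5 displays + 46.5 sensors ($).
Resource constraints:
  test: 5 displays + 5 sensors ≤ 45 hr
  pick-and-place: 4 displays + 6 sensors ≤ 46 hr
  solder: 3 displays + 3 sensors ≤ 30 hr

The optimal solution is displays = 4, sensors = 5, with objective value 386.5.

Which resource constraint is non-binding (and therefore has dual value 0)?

solder

test: 45/45 (binding)
pick-and-place: 46/46 (binding)
solder: 27/30 (slack 3)
By complementary slackness, a constraint with positive slack has shadow price 0 → solder.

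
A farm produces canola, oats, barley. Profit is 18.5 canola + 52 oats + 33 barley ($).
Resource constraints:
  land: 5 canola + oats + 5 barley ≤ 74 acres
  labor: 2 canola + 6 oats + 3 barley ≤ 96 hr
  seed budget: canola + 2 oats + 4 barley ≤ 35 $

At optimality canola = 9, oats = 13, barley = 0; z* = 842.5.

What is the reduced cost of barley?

-3.5

Binding: labor and seed budget. Non-binding: land (16 unused).
Slack constraints have shadow price 0 (complementary slackness).
The binding rows give the dual system: 2·y_labor + 1·y_seed budget = 18.5 and 6·y_labor + 2·y_seed budget = 52.
→ y_labor = 7.5 and y_seed budget = 3.5.
Reduced cost of barley: c₃ − yᵀa₃ = 33 − (7.5·3 + 3.5·4) = 33 − 36.5 = -3.5.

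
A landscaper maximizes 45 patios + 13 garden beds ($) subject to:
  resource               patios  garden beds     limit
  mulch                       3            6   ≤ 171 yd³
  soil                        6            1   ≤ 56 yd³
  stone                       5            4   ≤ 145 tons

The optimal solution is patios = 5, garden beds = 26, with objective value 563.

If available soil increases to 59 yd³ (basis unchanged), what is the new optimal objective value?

584

At the optimum: mulch uses 171 of 171 (binding); soil uses 56 of 56 (binding); stone uses 129 of 145 (slack = 16).
Slack constraints have shadow price 0 (complementary slackness).
Dual feasibility on the basic columns requires 3·y_mulch + 6·y_soil = 45, 6·y_mulch + 1·y_soil = 13.
Solving: y_mulch = 1, y_soil = 7.
Δz = y_soil·Δb = 7 × (3) = 21, so new z* = 563 + 21 = 584.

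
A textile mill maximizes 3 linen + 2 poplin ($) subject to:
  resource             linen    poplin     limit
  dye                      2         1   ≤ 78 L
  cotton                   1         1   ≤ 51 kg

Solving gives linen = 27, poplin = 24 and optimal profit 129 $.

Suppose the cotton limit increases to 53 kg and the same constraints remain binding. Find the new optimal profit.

At the optimum: dye uses 78 of 78 (binding); cotton uses 51 of 51 (binding).
The binding rows give the dual system: 2·y_dye + 1·y_cotton = 3 and 1·y_dye + 1·y_cotton = 2.
This yields shadow prices y_dye = 1, y_cotton = 1.
Δz = y_cotton·Δb = 1 × (2) = 2, so new z* = 129 + 2 = 131.

131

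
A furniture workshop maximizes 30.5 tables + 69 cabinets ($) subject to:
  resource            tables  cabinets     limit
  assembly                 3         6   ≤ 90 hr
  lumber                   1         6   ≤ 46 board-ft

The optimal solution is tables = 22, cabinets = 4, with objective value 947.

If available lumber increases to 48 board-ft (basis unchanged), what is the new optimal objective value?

Check each constraint at x*: assembly 90/90 (tight); lumber 46/46 (tight).
From A_Bᵀ y = c: 3·y_assembly + 1·y_lumber = 30.5; 6·y_assembly + 6·y_lumber = 69.
Solving: y_assembly = 9.5, y_lumber = 2.
Δz = y_lumber·Δb = 2 × (2) = 4, so new z* = 947 + 4 = 951.

951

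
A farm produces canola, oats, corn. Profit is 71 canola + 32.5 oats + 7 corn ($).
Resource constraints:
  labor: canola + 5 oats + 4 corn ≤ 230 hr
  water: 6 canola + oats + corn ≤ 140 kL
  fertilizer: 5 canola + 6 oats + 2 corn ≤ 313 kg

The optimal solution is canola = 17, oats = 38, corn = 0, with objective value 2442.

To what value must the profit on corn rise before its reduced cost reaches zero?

16.5

Binding: water and fertilizer. Non-binding: labor (23 unused).
Slack constraints have shadow price 0 (complementary slackness).
Dual feasibility on the basic columns requires 6·y_water + 5·y_fertilizer = 71, 1·y_water + 6·y_fertilizer = 32.5.
Solving: y_water = 8.5, y_fertilizer = 4.
corn enters the basis when its profit ≥ yᵀa₃ = 8.5·1 + 4·2 = 16.5.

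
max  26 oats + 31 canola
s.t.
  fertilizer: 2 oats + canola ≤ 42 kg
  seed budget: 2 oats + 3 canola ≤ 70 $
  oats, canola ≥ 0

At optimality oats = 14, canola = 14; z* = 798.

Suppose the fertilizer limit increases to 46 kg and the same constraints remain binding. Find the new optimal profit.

Check each constraint at x*: fertilizer 42/42 (tight); seed budget 70/70 (tight).
The binding rows give the dual system: 2·y_fertilizer + 2·y_seed budget = 26 and 1·y_fertilizer + 3·y_seed budget = 31.
→ y_fertilizer = 4 and y_seed budget = 9.
Δz = y_fertilizer·Δb = 4 × (4) = 16, so new z* = 798 + 16 = 814.

814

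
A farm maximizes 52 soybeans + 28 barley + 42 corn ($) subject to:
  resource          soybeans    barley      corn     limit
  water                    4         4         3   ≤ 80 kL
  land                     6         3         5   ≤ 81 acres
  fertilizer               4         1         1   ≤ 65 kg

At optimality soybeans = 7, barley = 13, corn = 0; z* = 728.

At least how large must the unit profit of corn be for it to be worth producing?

Binding: water and land. Non-binding: fertilizer (24 unused).
Slack constraints have shadow price 0 (complementary slackness).
The binding rows give the dual system: 4·y_water + 6·y_land = 52 and 4·y_water + 3·y_land = 28.
Solving: y_water = 1, y_land = 8.
corn enters the basis when its profit ≥ yᵀa₃ = 1·3 + 8·5 = 43.

43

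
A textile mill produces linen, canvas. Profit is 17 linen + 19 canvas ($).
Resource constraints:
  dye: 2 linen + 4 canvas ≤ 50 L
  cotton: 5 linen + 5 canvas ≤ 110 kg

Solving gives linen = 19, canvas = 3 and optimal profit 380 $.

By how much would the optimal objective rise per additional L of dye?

Both dye and cotton are binding at x*.
Dual feasibility on the basic columns requires 2·y_dye + 5·y_cotton = 17, 4·y_dye + 5·y_cotton = 19.
This yields shadow prices y_dye = 1, y_cotton = 3.
Shadow price of dye = 1.

1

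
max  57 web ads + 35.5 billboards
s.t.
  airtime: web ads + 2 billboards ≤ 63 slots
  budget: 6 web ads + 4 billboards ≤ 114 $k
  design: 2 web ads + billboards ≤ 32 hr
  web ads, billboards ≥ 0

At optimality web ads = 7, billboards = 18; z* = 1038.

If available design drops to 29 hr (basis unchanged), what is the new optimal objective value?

Binding: budget and design. Non-binding: airtime (20 unused).
By complementary slackness, y = 0 for the non-binding constraint.
The binding rows give the dual system: 6·y_budget + 2·y_design = 57 and 4·y_budget + 1·y_design = 35.5.
Solving: y_budget = 7, y_design = 7.5.
Δz = y_design·Δb = 7.5 × (-3) = -22.5, so new z* = 1038 − 22.5 = 1015.5.

1015.5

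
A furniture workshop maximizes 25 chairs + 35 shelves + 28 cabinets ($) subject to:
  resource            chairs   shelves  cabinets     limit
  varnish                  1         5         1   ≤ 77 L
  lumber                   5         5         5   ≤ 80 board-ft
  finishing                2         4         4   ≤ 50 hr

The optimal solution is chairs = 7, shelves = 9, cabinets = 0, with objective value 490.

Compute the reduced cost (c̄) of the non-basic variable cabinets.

At the optimum: varnish uses 52 of 77 (slack = 25); lumber uses 80 of 80 (binding); finishing uses 50 of 50 (binding).
By complementary slackness, y = 0 for the non-binding constraint.
Dual feasibility on the basic columns requires 5·y_lumber + 2·y_finishing = 25, 5·y_lumber + 4·y_finishing = 35.
→ y_lumber = 3 and y_finishing = 5.
Reduced cost of cabinets: c₃ − yᵀa₃ = 28 − (3·5 + 5·4) = 28 − 35 = -7.

-7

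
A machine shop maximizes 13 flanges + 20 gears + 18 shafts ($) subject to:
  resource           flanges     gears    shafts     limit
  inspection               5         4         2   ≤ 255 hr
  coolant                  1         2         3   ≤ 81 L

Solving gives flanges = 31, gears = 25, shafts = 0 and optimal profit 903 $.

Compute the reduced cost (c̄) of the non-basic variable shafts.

Check each constraint at x*: inspection 255/255 (tight); coolant 81/81 (tight).
Dual feasibility on the basic columns requires 5·y_inspection + 1·y_coolant = 13, 4·y_inspection + 2·y_coolant = 20.
→ y_inspection = 1 and y_coolant = 8.
Reduced cost of shafts: c₃ − yᵀa₃ = 18 − (1·2 + 8·3) = 18 − 26 = -8.

-8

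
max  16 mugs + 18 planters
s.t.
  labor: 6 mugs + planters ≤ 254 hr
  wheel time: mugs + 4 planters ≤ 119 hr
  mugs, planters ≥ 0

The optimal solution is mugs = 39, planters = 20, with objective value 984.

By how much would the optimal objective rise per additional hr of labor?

At the optimum: labor uses 254 of 254 (binding); wheel time uses 119 of 119 (binding).
From A_Bᵀ y = c: 6·y_labor + 1·y_wheel time = 16; 1·y_labor + 4·y_wheel time = 18.
→ y_labor = 2 and y_wheel time = 4.
Shadow price of labor = 2.

2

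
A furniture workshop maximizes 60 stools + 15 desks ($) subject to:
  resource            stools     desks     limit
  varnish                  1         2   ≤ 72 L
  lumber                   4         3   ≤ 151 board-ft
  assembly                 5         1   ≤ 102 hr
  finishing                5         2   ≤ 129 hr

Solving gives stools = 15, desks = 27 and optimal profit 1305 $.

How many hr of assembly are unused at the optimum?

assembly used = 5·15 + 1·27 = 102; slack = 102 − 102 = 0.

0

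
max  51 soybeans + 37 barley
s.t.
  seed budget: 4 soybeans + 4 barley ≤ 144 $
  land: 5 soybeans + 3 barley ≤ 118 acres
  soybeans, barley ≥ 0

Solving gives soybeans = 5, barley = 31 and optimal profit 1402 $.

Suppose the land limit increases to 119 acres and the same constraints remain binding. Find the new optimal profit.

At the optimum: seed budget uses 144 of 144 (binding); land uses 118 of 118 (binding).
The binding rows give the dual system: 4·y_seed budget + 5·y_land = 51 and 4·y_seed budget + 3·y_land = 37.
→ y_seed budget = 4 and y_land = 7.
Δz = y_land·Δb = 7 × (1) = 7, so new z* = 1402 + 7 = 1409.

1409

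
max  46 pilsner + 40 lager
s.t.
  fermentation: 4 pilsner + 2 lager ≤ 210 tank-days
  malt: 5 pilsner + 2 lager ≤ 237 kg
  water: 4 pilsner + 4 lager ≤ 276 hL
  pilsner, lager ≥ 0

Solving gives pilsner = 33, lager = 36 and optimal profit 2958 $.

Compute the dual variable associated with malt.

2

Binding: malt and water. Non-binding: fermentation (6 unused).
Since fermentation is not tight, its dual is 0.
The binding rows give the dual system: 5·y_malt + 4·y_water = 46 and 2·y_malt + 4·y_water = 40.
This yields shadow prices y_malt = 2, y_water = 9.
Shadow price of malt = 2.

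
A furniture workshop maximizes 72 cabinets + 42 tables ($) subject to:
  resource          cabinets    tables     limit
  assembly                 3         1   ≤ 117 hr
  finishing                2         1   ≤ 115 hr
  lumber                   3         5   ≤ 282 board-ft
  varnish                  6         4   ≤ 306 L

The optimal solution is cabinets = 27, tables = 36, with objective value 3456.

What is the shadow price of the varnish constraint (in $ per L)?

Check each constraint at x*: assembly 117/117 (tight); finishing 90/115 (slack 25); lumber 261/282 (slack 21); varnish 306/306 (tight).
By complementary slackness, y = 0 for the non-binding constraints.
The binding rows give the dual system: 3·y_assembly + 6·y_varnish = 72 and 1·y_assembly + 4·y_varnish = 42.
This yields shadow prices y_assembly = 6, y_varnish = 9.
Shadow price of varnish = 9.

9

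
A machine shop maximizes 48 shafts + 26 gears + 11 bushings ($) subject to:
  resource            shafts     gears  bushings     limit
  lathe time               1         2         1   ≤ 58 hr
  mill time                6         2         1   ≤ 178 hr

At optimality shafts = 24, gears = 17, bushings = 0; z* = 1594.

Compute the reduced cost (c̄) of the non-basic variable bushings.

Both lathe time and mill time are binding at x*.
Dual feasibility on the basic columns requires 1·y_lathe time + 6·y_mill time = 48, 2·y_lathe time + 2·y_mill time = 26.
This yields shadow prices y_lathe time = 6, y_mill time = 7.
Reduced cost of bushings: c₃ − yᵀa₃ = 11 − (6·1 + 7·1) = 11 − 13 = -2.

-2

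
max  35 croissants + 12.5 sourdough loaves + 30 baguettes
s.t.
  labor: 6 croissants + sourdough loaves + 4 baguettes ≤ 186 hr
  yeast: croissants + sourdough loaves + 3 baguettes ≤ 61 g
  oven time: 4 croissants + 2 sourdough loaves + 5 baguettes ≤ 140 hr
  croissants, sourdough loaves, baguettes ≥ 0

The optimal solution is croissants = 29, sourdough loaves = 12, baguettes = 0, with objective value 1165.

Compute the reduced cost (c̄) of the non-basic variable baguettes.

Check each constraint at x*: labor 186/186 (tight); yeast 41/61 (slack 20); oven time 140/140 (tight).
Slack constraints have shadow price 0 (complementary slackness).
The binding rows give the dual system: 6·y_labor + 4·y_oven time = 35 and 1·y_labor + 2·y_oven time = 12.5.
→ y_labor = 2.5 and y_oven time = 5.
Reduced cost of baguettes: c₃ − yᵀa₃ = 30 − (2.5·4 + 5·5) = 30 − 35 = -5.

-5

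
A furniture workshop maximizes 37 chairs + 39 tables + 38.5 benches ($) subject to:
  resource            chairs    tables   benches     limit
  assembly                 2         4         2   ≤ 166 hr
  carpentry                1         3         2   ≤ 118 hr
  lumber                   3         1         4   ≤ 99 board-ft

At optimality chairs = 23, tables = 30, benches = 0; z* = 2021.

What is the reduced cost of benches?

Check each constraint at x*: assembly 166/166 (tight); carpentry 113/118 (slack 5); lumber 99/99 (tight).
By complementary slackness, y = 0 for the non-binding constraint.
From A_Bᵀ y = c: 2·y_assembly + 3·y_lumber = 37; 4·y_assembly + 1·y_lumber = 39.
→ y_assembly = 8 and y_lumber = 7.
Reduced cost of benches: c₃ − yᵀa₃ = 38.5 − (8·2 + 7·4) = 38.5 − 44 = -5.5.

-5.5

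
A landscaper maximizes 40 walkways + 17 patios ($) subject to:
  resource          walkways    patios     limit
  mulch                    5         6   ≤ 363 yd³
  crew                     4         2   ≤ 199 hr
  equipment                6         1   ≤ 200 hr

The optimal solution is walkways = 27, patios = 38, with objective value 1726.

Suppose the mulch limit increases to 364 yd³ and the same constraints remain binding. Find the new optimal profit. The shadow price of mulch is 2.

Δb = 1, so new z* = 1726 + (2)·(1) = 1726 + 2 = 1728.

1728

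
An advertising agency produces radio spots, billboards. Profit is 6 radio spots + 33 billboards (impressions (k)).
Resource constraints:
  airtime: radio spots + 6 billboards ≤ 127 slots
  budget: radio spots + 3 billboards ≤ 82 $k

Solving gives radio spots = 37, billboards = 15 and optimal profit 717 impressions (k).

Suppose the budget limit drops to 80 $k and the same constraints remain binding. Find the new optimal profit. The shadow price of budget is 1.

Δb = -2, so new z* = 717 + (1)·(-2) = 717 − 2 = 715.

715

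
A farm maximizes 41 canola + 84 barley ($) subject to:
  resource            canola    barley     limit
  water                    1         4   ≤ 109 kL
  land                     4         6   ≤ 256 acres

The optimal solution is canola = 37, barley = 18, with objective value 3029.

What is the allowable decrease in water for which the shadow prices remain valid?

Binding constraints: water, land. The basis is B = [[1,4],[4,6]] with det -10.
Per unit decrease in water, x* moves by d = (0.6, -0.4).
The basis stays optimal until barley reaches 0; allowable decrease = 45 kL.

45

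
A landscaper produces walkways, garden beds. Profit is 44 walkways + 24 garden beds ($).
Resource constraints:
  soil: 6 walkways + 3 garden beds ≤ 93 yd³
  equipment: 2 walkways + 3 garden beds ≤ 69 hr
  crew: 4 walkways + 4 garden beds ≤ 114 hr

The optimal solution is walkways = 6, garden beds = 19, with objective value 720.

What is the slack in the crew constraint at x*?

14

crew used = 4·6 + 4·19 = 100; slack = 114 − 100 = 14.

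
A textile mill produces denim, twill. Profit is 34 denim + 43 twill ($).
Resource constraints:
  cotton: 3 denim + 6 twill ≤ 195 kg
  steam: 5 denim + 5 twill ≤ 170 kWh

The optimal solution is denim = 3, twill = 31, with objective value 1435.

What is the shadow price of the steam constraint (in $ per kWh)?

5

At the optimum: cotton uses 195 of 195 (binding); steam uses 170 of 170 (binding).
The binding rows give the dual system: 3·y_cotton + 5·y_steam = 34 and 6·y_cotton + 5·y_steam = 43.
→ y_cotton = 3 and y_steam = 5.
Shadow price of steam = 5.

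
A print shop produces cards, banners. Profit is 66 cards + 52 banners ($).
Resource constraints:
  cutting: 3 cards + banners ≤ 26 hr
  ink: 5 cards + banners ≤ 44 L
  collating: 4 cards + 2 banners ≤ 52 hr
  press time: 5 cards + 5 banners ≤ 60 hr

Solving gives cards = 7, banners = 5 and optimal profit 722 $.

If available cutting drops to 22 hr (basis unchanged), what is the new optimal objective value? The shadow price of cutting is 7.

Δb = -4, so new z* = 722 + (7)·(-4) = 722 − 28 = 694.

694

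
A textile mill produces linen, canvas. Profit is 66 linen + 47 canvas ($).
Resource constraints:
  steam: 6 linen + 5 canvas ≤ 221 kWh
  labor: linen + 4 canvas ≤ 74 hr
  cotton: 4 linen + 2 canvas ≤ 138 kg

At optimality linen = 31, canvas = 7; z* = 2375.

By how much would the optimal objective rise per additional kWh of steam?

7

At the optimum: steam uses 221 of 221 (binding); labor uses 59 of 74 (slack = 15); cotton uses 138 of 138 (binding).
Slack constraints have shadow price 0 (complementary slackness).
The binding rows give the dual system: 6·y_steam + 4·y_cotton = 66 and 5·y_steam + 2·y_cotton = 47.
Solving: y_steam = 7, y_cotton = 6.
Shadow price of steam = 7.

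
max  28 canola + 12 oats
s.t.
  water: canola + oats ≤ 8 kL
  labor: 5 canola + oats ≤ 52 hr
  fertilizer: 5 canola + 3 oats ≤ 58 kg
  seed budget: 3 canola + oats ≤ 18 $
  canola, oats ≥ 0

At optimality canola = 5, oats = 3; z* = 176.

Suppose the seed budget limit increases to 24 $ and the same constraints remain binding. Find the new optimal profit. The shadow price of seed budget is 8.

Δb = 6, so new z* = 176 + (8)·(6) = 176 + 48 = 224.

224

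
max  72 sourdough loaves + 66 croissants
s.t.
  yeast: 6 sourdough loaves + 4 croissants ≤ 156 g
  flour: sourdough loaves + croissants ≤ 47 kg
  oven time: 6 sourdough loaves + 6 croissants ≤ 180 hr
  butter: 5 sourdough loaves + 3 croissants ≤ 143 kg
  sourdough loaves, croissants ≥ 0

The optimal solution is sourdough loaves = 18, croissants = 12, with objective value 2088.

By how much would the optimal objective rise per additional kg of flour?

Binding: yeast and oven time. Non-binding: flour (17 unused), butter (17 unused).
Slack constraints have shadow price 0 (complementary slackness).
Dual feasibility on the basic columns requires 6·y_yeast + 6·y_oven time = 72, 4·y_yeast + 6·y_oven time = 66.
This yields shadow prices y_yeast = 3, y_oven time = 9.
Shadow price of flour = 0.

0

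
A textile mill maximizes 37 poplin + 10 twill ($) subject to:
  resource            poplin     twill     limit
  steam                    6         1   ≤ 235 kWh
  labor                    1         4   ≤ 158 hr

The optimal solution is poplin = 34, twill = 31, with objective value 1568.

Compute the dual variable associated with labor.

1

Both steam and labor are binding at x*.
The binding rows give the dual system: 6·y_steam + 1·y_labor = 37 and 1·y_steam + 4·y_labor = 10.
→ y_steam = 6 and y_labor = 1.
Shadow price of labor = 1.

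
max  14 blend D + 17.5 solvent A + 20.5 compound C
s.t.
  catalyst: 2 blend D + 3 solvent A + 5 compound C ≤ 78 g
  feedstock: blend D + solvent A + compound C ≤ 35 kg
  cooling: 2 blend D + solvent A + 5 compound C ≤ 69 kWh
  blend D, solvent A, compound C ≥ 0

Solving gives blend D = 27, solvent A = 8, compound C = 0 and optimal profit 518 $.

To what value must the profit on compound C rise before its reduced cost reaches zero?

At the optimum: catalyst uses 78 of 78 (binding); feedstock uses 35 of 35 (binding); cooling uses 62 of 69 (slack = 7).
Since cooling is not tight, its dual is 0.
From A_Bᵀ y = c: 2·y_catalyst + 1·y_feedstock = 14; 3·y_catalyst + 1·y_feedstock = 17.5.
→ y_catalyst = 3.5 and y_feedstock = 7.
compound C enters the basis when its profit ≥ yᵀa₃ = 3.5·5 + 7·1 = 24.5.

24.5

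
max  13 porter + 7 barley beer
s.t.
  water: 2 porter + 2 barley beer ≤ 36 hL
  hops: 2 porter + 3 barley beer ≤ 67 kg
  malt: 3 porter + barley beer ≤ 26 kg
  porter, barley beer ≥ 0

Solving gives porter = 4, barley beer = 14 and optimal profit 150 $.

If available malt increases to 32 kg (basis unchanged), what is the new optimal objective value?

168

At the optimum: water uses 36 of 36 (binding); hops uses 50 of 67 (slack = 17); malt uses 26 of 26 (binding).
By complementary slackness, y = 0 for the non-binding constraint.
From A_Bᵀ y = c: 2·y_water + 3·y_malt = 13; 2·y_water + 1·y_malt = 7.
Solving: y_water = 2, y_malt = 3.
Δz = y_malt·Δb = 3 × (6) = 18, so new z* = 150 + 18 = 168.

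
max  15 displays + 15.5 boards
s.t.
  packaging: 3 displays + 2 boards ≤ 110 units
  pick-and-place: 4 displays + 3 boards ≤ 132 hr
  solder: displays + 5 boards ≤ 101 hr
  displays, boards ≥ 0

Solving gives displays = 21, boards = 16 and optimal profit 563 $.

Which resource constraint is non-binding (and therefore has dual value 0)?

packaging

packaging: 95/110 (slack 15)
pick-and-place: 132/132 (binding)
solder: 101/101 (binding)
By complementary slackness, a constraint with positive slack has shadow price 0 → packaging.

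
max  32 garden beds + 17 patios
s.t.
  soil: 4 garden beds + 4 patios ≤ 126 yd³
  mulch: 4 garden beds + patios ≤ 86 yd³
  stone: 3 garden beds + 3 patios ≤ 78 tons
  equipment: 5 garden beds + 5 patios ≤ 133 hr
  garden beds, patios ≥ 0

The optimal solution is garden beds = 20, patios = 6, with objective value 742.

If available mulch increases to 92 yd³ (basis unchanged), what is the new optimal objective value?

772

Check each constraint at x*: soil 104/126 (slack 22); mulch 86/86 (tight); stone 78/78 (tight); equipment 130/133 (slack 3).
By complementary slackness, y = 0 for the non-binding constraints.
Dual feasibility on the basic columns requires 4·y_mulch + 3·y_stone = 32, 1·y_mulch + 3·y_stone = 17.
→ y_mulch = 5 and y_stone = 4.
Δz = y_mulch·Δb = 5 × (6) = 30, so new z* = 742 + 30 = 772.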